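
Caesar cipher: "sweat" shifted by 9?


Word: "sweat"
Shift: 9
Each letter → (letter + shift) mod 26:
  's' (18) + 9 = 1 → 'b'
  'w' (22) + 9 = 5 → 'f'
  'e' (4) + 9 = 13 → 'n'
  'a' (0) + 9 = 9 → 'j'
  't' (19) + 9 = 2 → 'c'
Result = "bfnjc"


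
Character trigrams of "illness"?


Word: "illness" (length 7)
Number of trigrams = 7 - 3 + 1 = 5
  Position 0: "ill"
  Position 1: "lln"
  Position 2: "lne"
  Position 3: "nes"
  Position 4: "ess"
Trigrams = "ill", "lln", "lne", "nes", "ess"


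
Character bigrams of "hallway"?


Word: "hallway" (length 7)
Number of bigrams = 7 - 2 + 1 = 6
  Position 0: "ha"
  Position 1: "al"
  Position 2: "ll"
  Position 3: "lw"
  Position 4: "wa"
  Position 5: "ay"
Bigrams = "ha", "al", "ll", "lw", "wa", "ay"


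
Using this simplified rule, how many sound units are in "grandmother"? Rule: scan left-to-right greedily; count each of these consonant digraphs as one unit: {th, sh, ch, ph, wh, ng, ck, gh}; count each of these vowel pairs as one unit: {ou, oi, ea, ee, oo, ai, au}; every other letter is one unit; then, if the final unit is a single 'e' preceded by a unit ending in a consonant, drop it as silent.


Word: "grandmother" (11 letters)
Left-to-right scan:
  (1) 'g' (letter)
  (2) 'r' (letter)
  (3) 'a' (letter)
  (4) 'n' (letter)
  (5) 'd' (letter)
  (6) 'm' (letter)
  (7) 'o' (letter)
  (8) 'th' (digraph)
  (9) 'e' (letter)
  (10) 'r' (letter)
Units from scan: 10
Sound units = 10 units


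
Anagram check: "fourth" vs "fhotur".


Word 1: "fourth" → sorted: fhortu
Word 2: "fhotur" → sorted: fhortu
Same letters? fhortu == fhortu
Anagram = Yes


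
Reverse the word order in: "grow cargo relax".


Original: "grow cargo relax"
Words (1..n): grow | cargo | relax
Reversed (n..1): relax | cargo | grow
Result = "relax cargo grow"


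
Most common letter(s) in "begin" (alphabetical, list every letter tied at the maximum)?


Word: "begin"
Letter counts:
  'b': 1
  'e': 1
  'g': 1
  'i': 1
  'n': 1
Maximum count = 1
Most frequent = 'b', 'e', 'g', 'i', 'n' (1 time each)


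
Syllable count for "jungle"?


Word: "jungle"
Syllable breakdown: jun · gle
Counting: 2 parts
= 2 syllables


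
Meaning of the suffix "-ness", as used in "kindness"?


Suffix: -ness
Example: kindness = kind + -ness
Meaning = state of being


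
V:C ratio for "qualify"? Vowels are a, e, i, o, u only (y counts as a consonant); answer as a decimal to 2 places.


Word: "qualify"
Vowels (a,e,i,o,u): 3
Consonants: 4
Ratio = 3/4
= 0.75


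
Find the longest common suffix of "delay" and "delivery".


Word 1: "delay"
Word 2: "delivery"
Comparing from end:
  Pos -1: 'y' == 'y'
  Pos -2: 'a' != 'r' (stop)
LCS = "y" (length 1)


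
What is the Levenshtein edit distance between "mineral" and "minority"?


Word 1: "mineral" (length 7)
Word 2: "minority" (length 8)
One optimal edit sequence (insert/delete/substitute each cost 1):
  1. keep 'm'
  2. keep 'i'
  3. keep 'n'
  4. substitute 'e' -> 'o'  (+1)
  5. keep 'r'
  6. insert 'i'  (+1)
  7. substitute 'a' -> 't'  (+1)
  8. substitute 'l' -> 'y'  (+1)
Total edit operations: 4
Edit distance = 4


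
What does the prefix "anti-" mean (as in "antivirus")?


Prefix: anti-
Example: antivirus (anti- + virus)
Meaning = against


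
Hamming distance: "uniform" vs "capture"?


Comparing character by character (same length = 7):
  Pos 0: 'u' vs 'c' !=
  Pos 1: 'n' vs 'a' !=
  Pos 2: 'i' vs 'p' !=
  Pos 3: 'f' vs 't' !=
  Pos 4: 'o' vs 'u' !=
  Pos 5: 'r' vs 'r' =
  Pos 6: 'm' vs 'e' !=
Hamming distance = 6


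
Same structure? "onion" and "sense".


Pattern of "onion": [0, 1, 2, 0, 1]
Pattern of "sense": [0, 1, 2, 0, 1]
Patterns match
Same pattern = Yes


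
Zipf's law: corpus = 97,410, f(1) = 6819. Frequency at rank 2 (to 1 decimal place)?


Zipf's law: f(r) = f(1) / r
f(1) = 6819
f(2) = 6819 / 2
= 3409.5 occurrences


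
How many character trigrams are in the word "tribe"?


Word: "tribe" (length 5)
Number of 3-grams = length - 3 + 1 = 5 - 3 + 1
= 3


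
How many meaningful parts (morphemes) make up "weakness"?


Word: "weakness"
Morphemes: weak / -ness
Each morpheme carries meaning
= 2 morphemes


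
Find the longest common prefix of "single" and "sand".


Word 1: "single"
Word 2: "sand"
Comparing from start:
  Pos 0: 's' == 's'
  Pos 1: 'i' != 'a' (stop)
LCP = "s" (length 1)


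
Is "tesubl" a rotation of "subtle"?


Word: "subtle", Candidate: "tesubl"
Method: check if candidate is substring of word+word
"subtlesubtle" contains "tesubl"? No
Is rotation = No


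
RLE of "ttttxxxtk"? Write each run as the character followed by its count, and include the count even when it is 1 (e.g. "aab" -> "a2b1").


String: "ttttxxxtk"
Scanning for consecutive runs:
  't' x 4
  'x' x 3
  't' x 1
  'k' x 1
RLE = "t4x3t1k1"


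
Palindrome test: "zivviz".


Word: "zivviz"
Reversed: "zivviz"
Forward == Backward? zivviz == zivviz
Palindrome = Yes


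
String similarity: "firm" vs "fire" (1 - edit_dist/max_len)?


Word 1: "firm" (length 4)
Word 2: "fire" (length 4)
One optimal edit sequence:
  1. keep 'f'
  2. keep 'i'
  3. keep 'r'
  4. substitute 'm' -> 'e'  (+1)
Edit distance = 1
Max length = max(4, 4) = 4
Similarity = 1 - 1/4
= 0.7500


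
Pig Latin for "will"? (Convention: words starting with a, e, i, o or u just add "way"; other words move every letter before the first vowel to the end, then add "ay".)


Word: "will"
Starts with consonant(s) → move to end, add 'ay'
Consonant cluster: "w"
Pig Latin = "illway"


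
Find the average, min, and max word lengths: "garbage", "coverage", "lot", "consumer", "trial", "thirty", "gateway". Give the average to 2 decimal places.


Lengths: "garbage"=7, "coverage"=8, "lot"=3, "consumer"=8, "trial"=5, "thirty"=6, "gateway"=7
Sum = 44, Count = 7
Average = 44/7 = 6.29
= avg=6.29, min=3, max=8


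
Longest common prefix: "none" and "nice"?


Word 1: "none"
Word 2: "nice"
Comparing from start:
  Pos 0: 'n' == 'n'
  Pos 1: 'o' != 'i' (stop)
LCP = "n" (length 1)


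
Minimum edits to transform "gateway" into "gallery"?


Word 1: "gateway" (length 7)
Word 2: "gallery" (length 7)
One optimal edit sequence (insert/delete/substitute each cost 1):
  1. keep 'g'
  2. keep 'a'
  3. substitute 't' -> 'l'  (+1)
  4. substitute 'e' -> 'l'  (+1)
  5. substitute 'w' -> 'e'  (+1)
  6. substitute 'a' -> 'r'  (+1)
  7. keep 'y'
Total edit operations: 4
Edit distance = 4


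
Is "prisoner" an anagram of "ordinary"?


Word 1: "ordinary" → sorted: adinorry
Word 2: "prisoner" → sorted: einoprrs
Same letters? adinorry != einoprrs
Anagram = No


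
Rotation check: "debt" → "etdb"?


Word: "debt", Candidate: "etdb"
Method: check if candidate is substring of word+word
"debtdebt" contains "etdb"? No
Is rotation = No


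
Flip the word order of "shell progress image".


Original: "shell progress image"
Words (1..n): shell | progress | image
Reversed (n..1): image | progress | shell
Result = "image progress shell"


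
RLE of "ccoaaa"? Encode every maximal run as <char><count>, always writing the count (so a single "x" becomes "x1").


String: "ccoaaa"
Scanning for consecutive runs:
  'c' x 2
  'o' x 1
  'a' x 3
RLE = "c2o1a3"


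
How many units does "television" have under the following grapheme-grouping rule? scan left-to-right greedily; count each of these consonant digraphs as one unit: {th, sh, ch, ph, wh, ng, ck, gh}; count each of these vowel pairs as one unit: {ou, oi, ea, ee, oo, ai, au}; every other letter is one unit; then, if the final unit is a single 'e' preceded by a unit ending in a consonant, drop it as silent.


Word: "television" (10 letters)
Left-to-right scan:
  (1) 't' (letter)
  (2) 'e' (letter)
  (3) 'l' (letter)
  (4) 'e' (letter)
  (5) 'v' (letter)
  (6) 'i' (letter)
  (7) 's' (letter)
  (8) 'i' (letter)
  (9) 'o' (letter)
  (10) 'n' (letter)
Units from scan: 10
Sound units = 10 units


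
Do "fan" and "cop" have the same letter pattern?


Pattern of "fan": [0, 1, 2]
Pattern of "cop": [0, 1, 2]
Patterns match
Same pattern = Yes


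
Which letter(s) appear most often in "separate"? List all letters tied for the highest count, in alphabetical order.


Word: "separate"
Letter counts:
  'a': 2
  'e': 2
  'p': 1
  'r': 1
  's': 1
  't': 1
Maximum count = 2
Most frequent = 'a', 'e' (2 times each)


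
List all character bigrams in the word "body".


Word: "body" (length 4)
Number of bigrams = 4 - 2 + 1 = 3
  Position 0: "bo"
  Position 1: "od"
  Position 2: "dy"
Bigrams = "bo", "od", "dy"


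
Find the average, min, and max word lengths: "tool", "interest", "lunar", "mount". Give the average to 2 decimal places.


Lengths: "tool"=4, "interest"=8, "lunar"=5, "mount"=5
Sum = 22, Count = 4
Average = 22/4 = 5.50
= avg=5.50, min=4, max=8


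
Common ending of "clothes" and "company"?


Word 1: "clothes"
Word 2: "company"
Comparing from end:
  Pos -1: 's' != 'y' (stop)
LCS = "" (length 0)


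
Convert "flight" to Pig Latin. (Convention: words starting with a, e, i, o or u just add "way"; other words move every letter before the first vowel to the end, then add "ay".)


Word: "flight"
Starts with consonant(s) → move to end, add 'ay'
Consonant cluster: "fl"
Pig Latin = "ightflay"


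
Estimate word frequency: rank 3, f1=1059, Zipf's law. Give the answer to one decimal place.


Zipf's law: f(r) = f(1) / r
f(1) = 1059
f(3) = 1059 / 3
= 353.0 occurrences


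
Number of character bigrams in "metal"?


Word: "metal" (length 5)
Number of 2-grams = length - 2 + 1 = 5 - 2 + 1
= 4


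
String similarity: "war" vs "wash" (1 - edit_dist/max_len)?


Word 1: "war" (length 3)
Word 2: "wash" (length 4)
One optimal edit sequence:
  1. keep 'w'
  2. keep 'a'
  3. insert 's'  (+1)
  4. substitute 'r' -> 'h'  (+1)
Edit distance = 2
Max length = max(3, 4) = 4
Similarity = 1 - 2/4
= 0.5000


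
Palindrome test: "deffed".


Word: "deffed"
Reversed: "deffed"
Forward == Backward? deffed == deffed
Palindrome = Yes


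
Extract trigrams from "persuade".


Word: "persuade" (length 8)
Number of trigrams = 8 - 3 + 1 = 6
  Position 0: "per"
  Position 1: "ers"
  Position 2: "rsu"
  Position 3: "sua"
  Position 4: "uad"
  Position 5: "ade"
Trigrams = "per", "ers", "rsu", "sua", "uad", "ade"


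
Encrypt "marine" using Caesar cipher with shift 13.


Word: "marine"
Shift: 13
Each letter → (letter + shift) mod 26:
  'm' (12) + 13 = 25 → 'z'
  'a' (0) + 13 = 13 → 'n'
  'r' (17) + 13 = 4 → 'e'
  'i' (8) + 13 = 21 → 'v'
  'n' (13) + 13 = 0 → 'a'
  'e' (4) + 13 = 17 → 'r'
Result = "znevar"


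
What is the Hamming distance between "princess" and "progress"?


Comparing character by character (same length = 8):
  Pos 0: 'p' vs 'p' =
  Pos 1: 'r' vs 'r' =
  Pos 2: 'i' vs 'o' !=
  Pos 3: 'n' vs 'g' !=
  Pos 4: 'c' vs 'r' !=
  Pos 5: 'e' vs 'e' =
  Pos 6: 's' vs 's' =
  Pos 7: 's' vs 's' =
Hamming distance = 3


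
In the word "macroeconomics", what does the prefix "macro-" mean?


Prefix: macro-
Example: macroeconomics = macro- + economics
Meaning = large


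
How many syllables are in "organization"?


Word: "organization"
Syllable breakdown: or | gan | i | za | tion
Counting: 5 parts
= 5 syllables


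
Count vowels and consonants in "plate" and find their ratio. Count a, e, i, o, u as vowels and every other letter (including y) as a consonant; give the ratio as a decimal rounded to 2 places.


Word: "plate"
Vowels (a,e,i,o,u): 2
Consonants: 3
Ratio = 2/3
= 0.67


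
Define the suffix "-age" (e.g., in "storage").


Suffix: -age
As in: storage -> store + -age, with a spelling change
Meaning = result / collection


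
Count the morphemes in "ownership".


Word: "ownership"
Morphemes: own | -er | -ship
Each morpheme carries meaning
= 3 morphemes


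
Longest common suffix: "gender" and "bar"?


Word 1: "gender"
Word 2: "bar"
Comparing from end:
  Pos -1: 'r' == 'r'
  Pos -2: 'e' != 'a' (stop)
LCS = "r" (length 1)


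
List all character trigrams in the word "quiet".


Word: "quiet" (length 5)
Number of trigrams = 5 - 3 + 1 = 3
  Position 0: "qui"
  Position 1: "uie"
  Position 2: "iet"
Trigrams = "qui", "uie", "iet"


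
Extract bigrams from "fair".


Word: "fair" (length 4)
Number of bigrams = 4 - 2 + 1 = 3
  Position 0: "fa"
  Position 1: "ai"
  Position 2: "ir"
Bigrams = "fa", "ai", "ir"


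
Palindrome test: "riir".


Word: "riir"
Reversed: "riir"
Forward == Backward? riir == riir
Palindrome = Yes


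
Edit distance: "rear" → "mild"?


Word 1: "rear" (length 4)
Word 2: "mild" (length 4)
One optimal edit sequence (insert/delete/substitute each cost 1):
  1. substitute 'r' -> 'm'  (+1)
  2. substitute 'e' -> 'i'  (+1)
  3. substitute 'a' -> 'l'  (+1)
  4. substitute 'r' -> 'd'  (+1)
Total edit operations: 4
Edit distance = 4


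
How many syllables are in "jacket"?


Word: "jacket"
Syllable breakdown: jack | et
Counting: 2 parts
= 2 syllables


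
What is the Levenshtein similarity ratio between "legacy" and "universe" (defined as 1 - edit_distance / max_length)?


Word 1: "legacy" (length 6)
Word 2: "universe" (length 8)
One optimal edit sequence:
  1. insert 'u'  (+1)
  2. insert 'n'  (+1)
  3. substitute 'l' -> 'i'  (+1)
  4. substitute 'e' -> 'v'  (+1)
  5. substitute 'g' -> 'e'  (+1)
  6. substitute 'a' -> 'r'  (+1)
  7. substitute 'c' -> 's'  (+1)
  8. substitute 'y' -> 'e'  (+1)
Edit distance = 8
Max length = max(6, 8) = 8
Similarity = 1 - 8/8
= 0.0000


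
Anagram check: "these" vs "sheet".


Word 1: "these" → sorted: eehst
Word 2: "sheet" → sorted: eehst
Same letters? eehst == eehst
Anagram = Yes


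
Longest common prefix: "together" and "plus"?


Word 1: "together"
Word 2: "plus"
Comparing from start:
  Pos 0: 't' != 'p' (stop)
LCP = "" (length 0)


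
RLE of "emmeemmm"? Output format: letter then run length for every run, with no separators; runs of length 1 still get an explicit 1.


String: "emmeemmm"
Scanning for consecutive runs:
  'e' x 1
  'm' x 2
  'e' x 2
  'm' x 3
RLE = "e1m2e2m3"


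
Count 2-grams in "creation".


Word: "creation" (length 8)
Number of 2-grams = length - 2 + 1 = 8 - 2 + 1
= 7


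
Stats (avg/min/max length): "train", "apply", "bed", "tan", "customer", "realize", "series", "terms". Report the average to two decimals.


Lengths: "train"=5, "apply"=5, "bed"=3, "tan"=3, "customer"=8, "realize"=7, "series"=6, "terms"=5
Sum = 42, Count = 8
Average = 42/8 = 5.25
= avg=5.25, min=3, max=8


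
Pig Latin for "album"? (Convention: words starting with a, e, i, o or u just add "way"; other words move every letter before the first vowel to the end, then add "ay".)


Word: "album"
Starts with vowel → add 'way'
Pig Latin = "albumway"


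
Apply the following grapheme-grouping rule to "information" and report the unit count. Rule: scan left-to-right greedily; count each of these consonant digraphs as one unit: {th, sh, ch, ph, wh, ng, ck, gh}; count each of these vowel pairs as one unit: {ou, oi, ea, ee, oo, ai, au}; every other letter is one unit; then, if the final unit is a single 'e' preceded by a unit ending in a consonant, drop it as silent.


Word: "information" (11 letters)
Left-to-right scan:
  [1] 'i' (letter)
  [2] 'n' (letter)
  [3] 'f' (letter)
  [4] 'o' (letter)
  [5] 'r' (letter)
  [6] 'm' (letter)
  [7] 'a' (letter)
  [8] 't' (letter)
  [9] 'i' (letter)
  [10] 'o' (letter)
  [11] 'n' (letter)
Units from scan: 11
Sound units = 11 units


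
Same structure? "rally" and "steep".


Pattern of "rally": [0, 1, 2, 2, 3]
Pattern of "steep": [0, 1, 2, 2, 3]
Patterns match
Same pattern = Yes


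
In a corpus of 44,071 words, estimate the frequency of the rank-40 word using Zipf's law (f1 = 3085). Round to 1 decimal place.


Zipf's law: f(r) = f(1) / r
f(1) = 3085
f(40) = 3085 / 40
= 77.1 occurrences


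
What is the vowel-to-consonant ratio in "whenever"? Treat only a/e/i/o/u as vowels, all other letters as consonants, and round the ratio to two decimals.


Word: "whenever"
Vowels (a,e,i,o,u): 3
Consonants: 5
Ratio = 3/5
= 0.60


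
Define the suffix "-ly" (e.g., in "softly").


Suffix: -ly
Example: softly (soft + -ly)
Meaning = in a manner


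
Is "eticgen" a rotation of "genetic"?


Word: "genetic", Candidate: "eticgen"
Method: check if candidate is substring of word+word
"geneticgenetic" contains "eticgen"? Yes
Is rotation = Yes


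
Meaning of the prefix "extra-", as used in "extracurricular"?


Prefix: extra-
As in: extracurricular -> extra- + curricular
Meaning = beyond


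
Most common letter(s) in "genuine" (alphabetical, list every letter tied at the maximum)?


Word: "genuine"
Letter counts:
  'e': 2
  'g': 1
  'i': 1
  'n': 2
  'u': 1
Maximum count = 2
Most frequent = 'e', 'n' (2 times each)


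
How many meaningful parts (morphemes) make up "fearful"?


Word: "fearful"
Morphemes: fear / -ful
Each morpheme carries meaning
= 2 morphemes


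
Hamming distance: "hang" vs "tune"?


Comparing character by character (same length = 4):
  Pos 0: 'h' vs 't' !=
  Pos 1: 'a' vs 'u' !=
  Pos 2: 'n' vs 'n' =
  Pos 3: 'g' vs 'e' !=
Hamming distance = 3


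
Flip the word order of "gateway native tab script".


Original: "gateway native tab script"
Words (1..n): gateway | native | tab | script
Reversed (n..1): script | tab | native | gateway
Result = "script tab native gateway"


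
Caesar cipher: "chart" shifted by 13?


Word: "chart"
Shift: 13
Each letter → (letter + shift) mod 26:
  'c' (2) + 13 = 15 → 'p'
  'h' (7) + 13 = 20 → 'u'
  'a' (0) + 13 = 13 → 'n'
  'r' (17) + 13 = 4 → 'e'
  't' (19) + 13 = 6 → 'g'
Result = "puneg"


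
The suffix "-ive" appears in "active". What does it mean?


Suffix: -ive
Example: active (act + -ive)
Meaning = tending to


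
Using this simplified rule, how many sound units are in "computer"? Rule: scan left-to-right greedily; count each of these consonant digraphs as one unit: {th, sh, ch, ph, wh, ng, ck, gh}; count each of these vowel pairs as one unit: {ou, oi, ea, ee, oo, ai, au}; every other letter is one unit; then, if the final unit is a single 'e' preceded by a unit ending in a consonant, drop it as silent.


Word: "computer" (8 letters)
Left-to-right scan:
  1. 'c' (letter)
  2. 'o' (letter)
  3. 'm' (letter)
  4. 'p' (letter)
  5. 'u' (letter)
  6. 't' (letter)
  7. 'e' (letter)
  8. 'r' (letter)
Units from scan: 8
Sound units = 8 units


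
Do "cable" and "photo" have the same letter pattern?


Pattern of "cable": [0, 1, 2, 3, 4]
Pattern of "photo": [0, 1, 2, 3, 2]
Patterns do not match
Same pattern = No


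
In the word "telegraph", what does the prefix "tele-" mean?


Prefix: tele-
Example: telegraph = tele- + graph
Meaning = distant


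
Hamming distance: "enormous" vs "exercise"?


Comparing character by character (same length = 8):
  Pos 0: 'e' vs 'e' =
  Pos 1: 'n' vs 'x' !=
  Pos 2: 'o' vs 'e' !=
  Pos 3: 'r' vs 'r' =
  Pos 4: 'm' vs 'c' !=
  Pos 5: 'o' vs 'i' !=
  Pos 6: 'u' vs 's' !=
  Pos 7: 's' vs 'e' !=
Hamming distance = 6


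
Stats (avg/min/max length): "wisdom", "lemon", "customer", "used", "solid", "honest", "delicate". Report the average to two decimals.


Lengths: "wisdom"=6, "lemon"=5, "customer"=8, "used"=4, "solid"=5, "honest"=6, "delicate"=8
Sum = 42, Count = 7
Average = 42/7 = 6.00
= avg=6.00, min=4, max=8


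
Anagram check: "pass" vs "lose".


Word 1: "pass" → sorted: apss
Word 2: "lose" → sorted: elos
Same letters? apss != elos
Anagram = No


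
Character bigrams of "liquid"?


Word: "liquid" (length 6)
Number of bigrams = 6 - 2 + 1 = 5
  Position 0: "li"
  Position 1: "iq"
  Position 2: "qu"
  Position 3: "ui"
  Position 4: "id"
Bigrams = "li", "iq", "qu", "ui", "id"


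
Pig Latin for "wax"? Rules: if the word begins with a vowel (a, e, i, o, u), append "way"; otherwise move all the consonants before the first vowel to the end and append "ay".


Word: "wax"
Starts with consonant(s) → move to end, add 'ay'
Consonant cluster: "w"
Pig Latin = "axway"


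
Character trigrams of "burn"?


Word: "burn" (length 4)
Number of trigrams = 4 - 3 + 1 = 2
  Position 0: "bur"
  Position 1: "urn"
Trigrams = "bur", "urn"


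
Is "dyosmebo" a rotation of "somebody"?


Word: "somebody", Candidate: "dyosmebo"
Method: check if candidate is substring of word+word
"somebodysomebody" contains "dyosmebo"? No
Is rotation = No


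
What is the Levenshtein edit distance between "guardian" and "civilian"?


Word 1: "guardian" (length 8)
Word 2: "civilian" (length 8)
One optimal edit sequence (insert/delete/substitute each cost 1):
  1. substitute 'g' -> 'c'  (+1)
  2. substitute 'u' -> 'i'  (+1)
  3. substitute 'a' -> 'v'  (+1)
  4. substitute 'r' -> 'i'  (+1)
  5. substitute 'd' -> 'l'  (+1)
  6. keep 'i'
  7. keep 'a'
  8. keep 'n'
Total edit operations: 5
Edit distance = 5


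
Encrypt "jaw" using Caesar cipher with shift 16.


Word: "jaw"
Shift: 16
Each letter → (letter + shift) mod 26:
  'j' (9) + 16 = 25 → 'z'
  'a' (0) + 16 = 16 → 'q'
  'w' (22) + 16 = 12 → 'm'
Result = "zqm"


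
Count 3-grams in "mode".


Word: "mode" (length 4)
Number of 3-grams = length - 3 + 1 = 4 - 3 + 1
= 2


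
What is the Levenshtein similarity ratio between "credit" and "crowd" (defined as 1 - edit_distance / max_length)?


Word 1: "credit" (length 6)
Word 2: "crowd" (length 5)
One optimal edit sequence:
  1. keep 'c'
  2. keep 'r'
  3. delete 'e'  (+1)
  4. substitute 'd' -> 'o'  (+1)
  5. substitute 'i' -> 'w'  (+1)
  6. substitute 't' -> 'd'  (+1)
Edit distance = 4
Max length = max(6, 5) = 6
Similarity = 1 - 4/6
= 0.3333


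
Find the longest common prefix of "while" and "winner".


Word 1: "while"
Word 2: "winner"
Comparing from start:
  Pos 0: 'w' == 'w'
  Pos 1: 'h' != 'i' (stop)
LCP = "w" (length 1)


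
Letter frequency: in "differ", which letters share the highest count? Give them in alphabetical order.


Word: "differ"
Letter counts:
  'd': 1
  'e': 1
  'f': 2
  'i': 1
  'r': 1
Maximum count = 2
Most frequent = 'f' (2 times each)


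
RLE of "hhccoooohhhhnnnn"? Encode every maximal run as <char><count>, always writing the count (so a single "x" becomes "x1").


String: "hhccoooohhhhnnnn"
Scanning for consecutive runs:
  'h' x 2
  'c' x 2
  'o' x 4
  'h' x 4
  'n' x 4
RLE = "h2c2o4h4n4"


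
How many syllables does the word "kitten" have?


Word: "kitten"
Syllable breakdown: kit / ten
Counting: 2 parts
= 2 syllables


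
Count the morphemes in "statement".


Word: "statement"
Morphemes: state / -ment
Each morpheme carries meaning
= 2 morphemes


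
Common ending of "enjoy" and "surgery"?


Word 1: "enjoy"
Word 2: "surgery"
Comparing from end:
  Pos -1: 'y' == 'y'
  Pos -2: 'o' != 'r' (stop)
LCS = "y" (length 1)


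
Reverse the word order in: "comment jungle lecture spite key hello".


Original: "comment jungle lecture spite key hello"
Words (1..n): comment | jungle | lecture | spite | key | hello
Reversed (n..1): hello | key | spite | lecture | jungle | comment
Result = "hello key spite lecture jungle comment"


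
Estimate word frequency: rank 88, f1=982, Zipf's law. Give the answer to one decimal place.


Zipf's law: f(r) = f(1) / r
f(1) = 982
f(88) = 982 / 88
= 11.2 occurrences


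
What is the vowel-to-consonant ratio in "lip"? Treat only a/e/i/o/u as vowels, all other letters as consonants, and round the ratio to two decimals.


Word: "lip"
Vowels (a,e,i,o,u): 1
Consonants: 2
Ratio = 1/2
= 0.50


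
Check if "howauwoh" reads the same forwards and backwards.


Word: "howauwoh"
Reversed: "howuawoh"
Forward == Backward? howauwoh != howuawoh
Palindrome = No


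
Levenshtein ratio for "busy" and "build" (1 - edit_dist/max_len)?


Word 1: "busy" (length 4)
Word 2: "build" (length 5)
One optimal edit sequence:
  1. keep 'b'
  2. keep 'u'
  3. insert 'i'  (+1)
  4. substitute 's' -> 'l'  (+1)
  5. substitute 'y' -> 'd'  (+1)
Edit distance = 3
Max length = max(4, 5) = 5
Similarity = 1 - 3/5
= 0.4000


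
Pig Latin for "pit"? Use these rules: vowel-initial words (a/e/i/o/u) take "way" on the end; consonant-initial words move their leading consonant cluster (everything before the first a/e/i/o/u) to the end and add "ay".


Word: "pit"
Starts with consonant(s) → move to end, add 'ay'
Consonant cluster: "p"
Pig Latin = "itpay"


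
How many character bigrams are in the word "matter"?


Word: "matter" (length 6)
Number of 2-grams = length - 2 + 1 = 6 - 2 + 1
= 5


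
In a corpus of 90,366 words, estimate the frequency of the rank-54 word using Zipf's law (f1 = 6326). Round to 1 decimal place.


Zipf's law: f(r) = f(1) / r
f(1) = 6326
f(54) = 6326 / 54
= 117.1 occurrences


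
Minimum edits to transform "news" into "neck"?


Word 1: "news" (length 4)
Word 2: "neck" (length 4)
One optimal edit sequence (insert/delete/substitute each cost 1):
  1. keep 'n'
  2. keep 'e'
  3. substitute 'w' -> 'c'  (+1)
  4. substitute 's' -> 'k'  (+1)
Total edit operations: 2
Edit distance = 2


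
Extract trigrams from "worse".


Word: "worse" (length 5)
Number of trigrams = 5 - 3 + 1 = 3
  Position 0: "wor"
  Position 1: "ors"
  Position 2: "rse"
Trigrams = "wor", "ors", "rse"


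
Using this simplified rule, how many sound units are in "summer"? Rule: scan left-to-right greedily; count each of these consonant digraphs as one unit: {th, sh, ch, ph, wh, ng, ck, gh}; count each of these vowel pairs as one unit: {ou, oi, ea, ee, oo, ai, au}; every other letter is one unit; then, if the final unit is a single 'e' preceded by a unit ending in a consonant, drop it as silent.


Word: "summer" (6 letters)
Left-to-right scan:
  [1] 's' (letter)
  [2] 'u' (letter)
  [3] 'm' (letter)
  [4] 'm' (letter)
  [5] 'e' (letter)
  [6] 'r' (letter)
Units from scan: 6
Sound units = 6 units


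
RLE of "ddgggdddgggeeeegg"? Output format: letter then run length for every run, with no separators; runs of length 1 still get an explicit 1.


String: "ddgggdddgggeeeegg"
Scanning for consecutive runs:
  'd' x 2
  'g' x 3
  'd' x 3
  'g' x 3
  'e' x 4
  'g' x 2
RLE = "d2g3d3g3e4g2"


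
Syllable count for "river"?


Word: "river"
Syllable breakdown: riv-er
Counting: 2 parts
= 2 syllables


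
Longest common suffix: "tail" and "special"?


Word 1: "tail"
Word 2: "special"
Comparing from end:
  Pos -1: 'l' == 'l'
  Pos -2: 'i' != 'a' (stop)
LCS = "l" (length 1)


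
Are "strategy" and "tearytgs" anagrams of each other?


Word 1: "strategy" → sorted: aegrstty
Word 2: "tearytgs" → sorted: aegrstty
Same letters? aegrstty == aegrstty
Anagram = Yes


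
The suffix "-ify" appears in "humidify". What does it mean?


Suffix: -ify
As in: humidify -> humid + -ify
Meaning = to make


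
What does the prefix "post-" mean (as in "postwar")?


Prefix: post-
Example: postwar (post- + war)
Meaning = after


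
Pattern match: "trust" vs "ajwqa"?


Pattern of "trust": [0, 1, 2, 3, 0]
Pattern of "ajwqa": [0, 1, 2, 3, 0]
Patterns match
Same pattern = Yes


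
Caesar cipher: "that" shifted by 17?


Word: "that"
Shift: 17
Each letter → (letter + shift) mod 26:
  't' (19) + 17 = 10 → 'k'
  'h' (7) + 17 = 24 → 'y'
  'a' (0) + 17 = 17 → 'r'
  't' (19) + 17 = 10 → 'k'
Result = "kyrk"


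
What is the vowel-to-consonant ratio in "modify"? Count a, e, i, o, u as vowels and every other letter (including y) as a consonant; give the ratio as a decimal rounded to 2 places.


Word: "modify"
Vowels (a,e,i,o,u): 2
Consonants: 4
Ratio = 2/4
= 0.50


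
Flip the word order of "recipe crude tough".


Original: "recipe crude tough"
Words (1..n): recipe | crude | tough
Reversed (n..1): tough | crude | recipe
Result = "tough crude recipe"


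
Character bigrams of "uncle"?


Word: "uncle" (length 5)
Number of bigrams = 5 - 2 + 1 = 4
  Position 0: "un"
  Position 1: "nc"
  Position 2: "cl"
  Position 3: "le"
Bigrams = "un", "nc", "cl", "le"


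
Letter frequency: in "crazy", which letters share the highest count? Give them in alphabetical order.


Word: "crazy"
Letter counts:
  'a': 1
  'c': 1
  'r': 1
  'y': 1
  'z': 1
Maximum count = 1
Most frequent = 'a', 'c', 'r', 'y', 'z' (1 time each)


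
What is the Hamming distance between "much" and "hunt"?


Comparing character by character (same length = 4):
  Pos 0: 'm' vs 'h' !=
  Pos 1: 'u' vs 'u' =
  Pos 2: 'c' vs 'n' !=
  Pos 3: 'h' vs 't' !=
Hamming distance = 3


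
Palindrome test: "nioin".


Word: "nioin"
Reversed: "nioin"
Forward == Backward? nioin == nioin
Palindrome = Yes


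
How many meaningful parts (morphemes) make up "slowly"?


Word: "slowly"
Morphemes: slow | -ly
Each morpheme carries meaning
= 2 morphemes


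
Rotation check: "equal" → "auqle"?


Word: "equal", Candidate: "auqle"
Method: check if candidate is substring of word+word
"equalequal" contains "auqle"? No
Is rotation = No


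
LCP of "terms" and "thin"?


Word 1: "terms"
Word 2: "thin"
Comparing from start:
  Pos 0: 't' == 't'
  Pos 1: 'e' != 'h' (stop)
LCP = "t" (length 1)


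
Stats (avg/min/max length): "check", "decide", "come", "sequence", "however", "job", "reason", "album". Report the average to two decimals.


Lengths: "check"=5, "decide"=6, "come"=4, "sequence"=8, "however"=7, "job"=3, "reason"=6, "album"=5
Sum = 44, Count = 8
Average = 44/8 = 5.50
= avg=5.50, min=3, max=8


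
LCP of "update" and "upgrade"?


Word 1: "update"
Word 2: "upgrade"
Comparing from start:
  Pos 0: 'u' == 'u'
  Pos 1: 'p' == 'p'
  Pos 2: 'd' != 'g' (stop)
LCP = "up" (length 2)


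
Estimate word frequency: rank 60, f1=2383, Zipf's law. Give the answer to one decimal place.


Zipf's law: f(r) = f(1) / r
f(1) = 2383
f(60) = 2383 / 60
= 39.7 occurrences


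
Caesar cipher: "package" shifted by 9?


Word: "package"
Shift: 9
Each letter → (letter + shift) mod 26:
  'p' (15) + 9 = 24 → 'y'
  'a' (0) + 9 = 9 → 'j'
  'c' (2) + 9 = 11 → 'l'
  'k' (10) + 9 = 19 → 't'
  'a' (0) + 9 = 9 → 'j'
  'g' (6) + 9 = 15 → 'p'
  'e' (4) + 9 = 13 → 'n'
Result = "yjltjpn"


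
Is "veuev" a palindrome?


Word: "veuev"
Reversed: "veuev"
Forward == Backward? veuev == veuev
Palindrome = Yes


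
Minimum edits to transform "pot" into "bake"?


Word 1: "pot" (length 3)
Word 2: "bake" (length 4)
One optimal edit sequence (insert/delete/substitute each cost 1):
  1. insert 'b'  (+1)
  2. substitute 'p' -> 'a'  (+1)
  3. substitute 'o' -> 'k'  (+1)
  4. substitute 't' -> 'e'  (+1)
Total edit operations: 4
Edit distance = 4


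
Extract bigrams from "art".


Word: "art" (length 3)
Number of bigrams = 3 - 2 + 1 = 2
  Position 0: "ar"
  Position 1: "rt"
Bigrams = "ar", "rt"


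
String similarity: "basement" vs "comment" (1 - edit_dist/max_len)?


Word 1: "basement" (length 8)
Word 2: "comment" (length 7)
One optimal edit sequence:
  1. delete 'b'  (+1)
  2. substitute 'a' -> 'c'  (+1)
  3. substitute 's' -> 'o'  (+1)
  4. substitute 'e' -> 'm'  (+1)
  5. keep 'm'
  6. keep 'e'
  7. keep 'n'
  8. keep 't'
Edit distance = 4
Max length = max(8, 7) = 8
Similarity = 1 - 4/8
= 0.5000


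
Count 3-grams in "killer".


Word: "killer" (length 6)
Number of 3-grams = length - 3 + 1 = 6 - 3 + 1
= 4


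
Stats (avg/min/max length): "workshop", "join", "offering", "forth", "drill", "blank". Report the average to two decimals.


Lengths: "workshop"=8, "join"=4, "offering"=8, "forth"=5, "drill"=5, "blank"=5
Sum = 35, Count = 6
Average = 35/6 = 5.83
= avg=5.83, min=4, max=8


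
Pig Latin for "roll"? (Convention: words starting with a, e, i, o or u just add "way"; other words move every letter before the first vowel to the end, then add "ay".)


Word: "roll"
Starts with consonant(s) → move to end, add 'ay'
Consonant cluster: "r"
Pig Latin = "ollray"


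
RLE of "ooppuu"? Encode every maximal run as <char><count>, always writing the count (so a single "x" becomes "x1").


String: "ooppuu"
Scanning for consecutive runs:
  'o' x 2
  'p' x 2
  'u' x 2
RLE = "o2p2u2"


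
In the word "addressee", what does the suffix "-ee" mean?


Suffix: -ee
Example: addressee = address + -ee
Meaning = one who receives


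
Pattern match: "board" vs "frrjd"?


Pattern of "board": [0, 1, 2, 3, 4]
Pattern of "frrjd": [0, 1, 1, 2, 3]
Patterns do not match
Same pattern = No


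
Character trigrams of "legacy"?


Word: "legacy" (length 6)
Number of trigrams = 6 - 3 + 1 = 4
  Position 0: "leg"
  Position 1: "ega"
  Position 2: "gac"
  Position 3: "acy"
Trigrams = "leg", "ega", "gac", "acy"


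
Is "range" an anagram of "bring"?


Word 1: "bring" → sorted: bginr
Word 2: "range" → sorted: aegnr
Same letters? bginr != aegnr
Anagram = No


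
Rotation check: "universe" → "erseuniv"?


Word: "universe", Candidate: "erseuniv"
Method: check if candidate is substring of word+word
"universeuniverse" contains "erseuniv"? Yes
Is rotation = Yes


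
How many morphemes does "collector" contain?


Word: "collector"
Morphemes: collect | -or
Each morpheme carries meaning
= 2 morphemes


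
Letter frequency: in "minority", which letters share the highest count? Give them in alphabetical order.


Word: "minority"
Letter counts:
  'i': 2
  'm': 1
  'n': 1
  'o': 1
  'r': 1
  't': 1
  'y': 1
Maximum count = 2
Most frequent = 'i' (2 times each)


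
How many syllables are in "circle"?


Word: "circle"
Syllable breakdown: cir / cle
Counting: 2 parts
= 2 syllables


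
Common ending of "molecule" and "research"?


Word 1: "molecule"
Word 2: "research"
Comparing from end:
  Pos -1: 'e' != 'h' (stop)
LCS = "" (length 0)


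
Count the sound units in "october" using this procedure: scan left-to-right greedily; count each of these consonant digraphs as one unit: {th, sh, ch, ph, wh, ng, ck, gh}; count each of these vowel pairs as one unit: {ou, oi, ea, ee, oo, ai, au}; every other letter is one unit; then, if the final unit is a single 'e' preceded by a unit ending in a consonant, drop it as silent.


Word: "october" (7 letters)
Left-to-right scan:
  (1) 'o' (letter)
  (2) 'c' (letter)
  (3) 't' (letter)
  (4) 'o' (letter)
  (5) 'b' (letter)
  (6) 'e' (letter)
  (7) 'r' (letter)
Units from scan: 7
Sound units = 7 units


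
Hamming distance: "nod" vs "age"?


Comparing character by character (same length = 3):
  Pos 0: 'n' vs 'a' !=
  Pos 1: 'o' vs 'g' !=
  Pos 2: 'd' vs 'e' !=
Hamming distance = 3


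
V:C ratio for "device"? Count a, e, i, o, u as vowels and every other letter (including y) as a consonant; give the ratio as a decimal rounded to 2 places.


Word: "device"
Vowels (a,e,i,o,u): 3
Consonants: 3
Ratio = 3/3
= 1.00


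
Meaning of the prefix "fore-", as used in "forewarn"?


Prefix: fore-
Example: forewarn = fore- + warn
Meaning = before


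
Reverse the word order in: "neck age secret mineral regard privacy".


Original: "neck age secret mineral regard privacy"
Words (1..n): neck | age | secret | mineral | regard | privacy
Reversed (n..1): privacy | regard | mineral | secret | age | neck
Result = "privacy regard mineral secret age neck"


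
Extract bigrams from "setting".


Word: "setting" (length 7)
Number of bigrams = 7 - 2 + 1 = 6
  Position 0: "se"
  Position 1: "et"
  Position 2: "tt"
  Position 3: "ti"
  Position 4: "in"
  Position 5: "ng"
Bigrams = "se", "et", "tt", "ti", "in", "ng"


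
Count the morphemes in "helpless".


Word: "helpless"
Morphemes: help + -less
Each morpheme carries meaning
= 2 morphemes


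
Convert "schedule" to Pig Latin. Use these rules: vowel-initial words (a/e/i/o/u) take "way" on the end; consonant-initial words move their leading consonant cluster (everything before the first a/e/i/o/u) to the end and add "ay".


Word: "schedule"
Starts with consonant(s) → move to end, add 'ay'
Consonant cluster: "sch"
Pig Latin = "eduleschay"


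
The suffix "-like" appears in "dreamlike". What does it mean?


Suffix: -like
As in: dreamlike -> dream + -like
Meaning = resembling


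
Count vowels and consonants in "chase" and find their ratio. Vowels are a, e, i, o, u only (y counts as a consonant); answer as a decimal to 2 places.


Word: "chase"
Vowels (a,e,i,o,u): 2
Consonants: 3
Ratio = 2/3
= 0.67


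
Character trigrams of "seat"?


Word: "seat" (length 4)
Number of trigrams = 4 - 3 + 1 = 2
  Position 0: "sea"
  Position 1: "eat"
Trigrams = "sea", "eat"


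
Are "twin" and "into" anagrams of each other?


Word 1: "twin" → sorted: intw
Word 2: "into" → sorted: inot
Same letters? intw != inot
Anagram = No


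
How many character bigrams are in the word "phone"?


Word: "phone" (length 5)
Number of 2-grams = length - 2 + 1 = 5 - 2 + 1
= 4


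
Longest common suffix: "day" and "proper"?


Word 1: "day"
Word 2: "proper"
Comparing from end:
  Pos -1: 'y' != 'r' (stop)
LCS = "" (length 0)


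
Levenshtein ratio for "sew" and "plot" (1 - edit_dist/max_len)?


Word 1: "sew" (length 3)
Word 2: "plot" (length 4)
One optimal edit sequence:
  1. insert 'p'  (+1)
  2. substitute 's' -> 'l'  (+1)
  3. substitute 'e' -> 'o'  (+1)
  4. substitute 'w' -> 't'  (+1)
Edit distance = 4
Max length = max(3, 4) = 4
Similarity = 1 - 4/4
= 0.0000


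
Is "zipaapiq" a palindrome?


Word: "zipaapiq"
Reversed: "qipaapiz"
Forward == Backward? zipaapiq != qipaapiz
Palindrome = No


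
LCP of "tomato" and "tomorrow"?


Word 1: "tomato"
Word 2: "tomorrow"
Comparing from start:
  Pos 0: 't' == 't'
  Pos 1: 'o' == 'o'
  Pos 2: 'm' == 'm'
  Pos 3: 'a' != 'o' (stop)
LCP = "tom" (length 3)


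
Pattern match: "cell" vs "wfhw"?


Pattern of "cell": [0, 1, 2, 2]
Pattern of "wfhw": [0, 1, 2, 0]
Patterns do not match
Same pattern = No


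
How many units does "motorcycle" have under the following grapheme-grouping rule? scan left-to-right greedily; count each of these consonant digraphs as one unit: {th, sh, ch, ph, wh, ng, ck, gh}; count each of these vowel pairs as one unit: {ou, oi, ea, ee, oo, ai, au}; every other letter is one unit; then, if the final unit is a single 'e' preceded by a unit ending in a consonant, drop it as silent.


Word: "motorcycle" (10 letters)
Left-to-right scan:
  (1) 'm' (letter)
  (2) 'o' (letter)
  (3) 't' (letter)
  (4) 'o' (letter)
  (5) 'r' (letter)
  (6) 'c' (letter)
  (7) 'y' (letter)
  (8) 'c' (letter)
  (9) 'l' (letter)
  (10) 'e' (letter)
Units from scan: 10
Final unit is 'e' after a consonant -> drop as silent (-1)
Sound units = 9 units


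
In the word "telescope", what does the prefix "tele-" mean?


Prefix: tele-
Example: telescope = tele- + scope
Meaning = distant


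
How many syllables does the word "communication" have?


Word: "communication"
Syllable breakdown: com-mu-ni-ca-tion
Counting: 5 parts
= 5 syllables


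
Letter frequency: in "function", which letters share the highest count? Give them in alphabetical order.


Word: "function"
Letter counts:
  'c': 1
  'f': 1
  'i': 1
  'n': 2
  'o': 1
  't': 1
  'u': 1
Maximum count = 2
Most frequent = 'n' (2 times each)


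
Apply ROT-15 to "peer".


Word: "peer"
Shift: 15
Each letter → (letter + shift) mod 26:
  'p' (15) + 15 = 4 → 'e'
  'e' (4) + 15 = 19 → 't'
  'e' (4) + 15 = 19 → 't'
  'r' (17) + 15 = 6 → 'g'
Result = "ettg"


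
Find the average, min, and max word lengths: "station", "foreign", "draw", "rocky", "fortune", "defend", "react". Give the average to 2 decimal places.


Lengths: "station"=7, "foreign"=7, "draw"=4, "rocky"=5, "fortune"=7, "defend"=6, "react"=5
Sum = 41, Count = 7
Average = 41/7 = 5.86
= avg=5.86, min=4, max=7
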